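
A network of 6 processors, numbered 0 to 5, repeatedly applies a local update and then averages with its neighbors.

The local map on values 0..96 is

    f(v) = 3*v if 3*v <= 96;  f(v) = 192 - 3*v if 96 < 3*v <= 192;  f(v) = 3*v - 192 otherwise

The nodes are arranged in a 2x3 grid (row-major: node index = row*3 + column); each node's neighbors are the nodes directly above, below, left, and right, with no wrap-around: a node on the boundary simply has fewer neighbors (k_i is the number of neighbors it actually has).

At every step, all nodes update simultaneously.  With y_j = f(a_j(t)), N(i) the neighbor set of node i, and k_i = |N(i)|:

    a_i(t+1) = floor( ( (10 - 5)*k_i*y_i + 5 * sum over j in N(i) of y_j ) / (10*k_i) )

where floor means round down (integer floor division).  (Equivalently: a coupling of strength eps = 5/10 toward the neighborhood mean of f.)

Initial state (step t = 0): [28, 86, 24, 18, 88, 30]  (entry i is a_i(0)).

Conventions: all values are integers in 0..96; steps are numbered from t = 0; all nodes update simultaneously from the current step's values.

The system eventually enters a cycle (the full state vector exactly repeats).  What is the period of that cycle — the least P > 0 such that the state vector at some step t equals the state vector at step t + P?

Simulating step by step:
t=0: [28, 86, 24, 18, 88, 30]
t=1: [72, 71, 75, 66, 71, 81]
t=2: [18, 23, 34, 14, 23, 39]
t=3: [54, 70, 81, 51, 65, 77]
t=4: [29, 23, 39, 27, 17, 33]
t=5: [81, 70, 78, 75, 66, 78]
t=6: [38, 25, 36, 30, 18, 33]
t=7: [80, 73, 84, 78, 70, 81]
t=8: [41, 34, 49, 37, 29, 45]
t=9: [77, 78, 59, 79, 81, 61]
t=10: [41, 38, 20, 45, 41, 21]
t=11: [68, 72, 65, 63, 67, 63]
t=12: [12, 16, 8, 6, 9, 4]
t=13: [34, 38, 27, 24, 26, 18]
t=14: [82, 80, 73, 78, 73, 66]
t=15: [49, 42, 27, 41, 29, 16]
t=16: [56, 68, 69, 67, 74, 66]
t=17: [17, 17, 12, 18, 19, 14]
t=18: [51, 49, 41, 54, 53, 44]
t=19: [38, 46, 60, 33, 39, 55]
t=20: [75, 54, 26, 84, 66, 35]
t=21: [39, 34, 68, 39, 32, 64]
t=22: [78, 75, 28, 80, 75, 27]
t=23: [41, 43, 70, 42, 43, 69]
t=24: [66, 56, 28, 66, 55, 27]
t=25: [10, 31, 68, 11, 32, 68]
t=26: [46, 69, 32, 48, 71, 33]
t=27: [42, 36, 75, 42, 36, 75]
t=28: [70, 72, 45, 70, 72, 45]
t=29: [19, 28, 48, 19, 28, 48]
t=30: [63, 73, 57, 63, 73, 57]
t=31: [9, 22, 22, 9, 22, 22]
t=32: [36, 59, 66, 36, 59, 66]
t=33: [66, 25, 8, 66, 25, 8]
t=34: [23, 55, 36, 23, 55, 36]
t=35: [58, 43, 69, 58, 43, 69]
t=36: [29, 47, 27, 29, 47, 27]
t=37: [78, 62, 73, 78, 62, 73]
t=38: [33, 15, 21, 33, 15, 21]
t=39: [81, 56, 58, 81, 56, 58]
t=40: [44, 27, 19, 44, 27, 19]
t=41: [65, 73, 63, 65, 73, 63]
t=42: [9, 19, 9, 9, 19, 9]
t=43: [34, 47, 34, 34, 47, 34]
t=44: [80, 64, 80, 80, 64, 80]
t=45: [36, 16, 36, 36, 16, 36]
t=46: [75, 60, 75, 75, 60, 75]
t=47: [27, 19, 27, 27, 19, 27]
t=48: [75, 65, 75, 75, 65, 75]
t=49: [25, 13, 25, 25, 13, 25]
t=50: [66, 51, 66, 66, 51, 66]
t=51: [14, 28, 14, 14, 28, 14]
t=52: [52, 70, 52, 52, 70, 52]
t=53: [31, 24, 31, 31, 24, 31]
t=54: [87, 79, 87, 87, 79, 87]
t=55: [63, 53, 63, 63, 53, 63]
t=56: [10, 23, 10, 10, 23, 10]
t=57: [39, 56, 39, 39, 56, 39]
t=58: [62, 41, 62, 62, 41, 62]
t=59: [21, 48, 21, 21, 48, 21]
t=60: [59, 53, 59, 59, 53, 59]
t=61: [19, 27, 19, 19, 27, 19]
t=62: [63, 73, 63, 63, 73, 63]
t=63: [9, 19, 9, 9, 19, 9]

Answer: 21
Key observation: The state at step 42, [9, 19, 9, 9, 19, 9], reappears at step 63 — and no state repeats earlier — so the cycle the system enters has period 21.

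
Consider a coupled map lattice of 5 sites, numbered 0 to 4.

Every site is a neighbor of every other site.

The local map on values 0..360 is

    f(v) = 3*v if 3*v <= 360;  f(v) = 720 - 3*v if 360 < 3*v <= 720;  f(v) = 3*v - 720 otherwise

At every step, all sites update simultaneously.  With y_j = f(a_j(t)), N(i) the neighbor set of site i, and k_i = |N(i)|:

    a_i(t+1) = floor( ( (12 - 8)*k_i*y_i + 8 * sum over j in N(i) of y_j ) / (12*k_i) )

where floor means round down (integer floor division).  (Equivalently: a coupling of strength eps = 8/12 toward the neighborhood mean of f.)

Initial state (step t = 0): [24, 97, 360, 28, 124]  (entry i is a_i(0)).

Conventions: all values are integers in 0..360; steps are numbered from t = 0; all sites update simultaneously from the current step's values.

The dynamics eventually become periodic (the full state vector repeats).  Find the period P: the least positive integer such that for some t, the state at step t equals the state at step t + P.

Answer: 4
Key observation: The state at step 10, [117, 117, 117, 117, 117], reappears at step 14 — and no state repeats earlier — so the cycle the system enters has period 4.

Derivation:
t=0: [24, 97, 360, 28, 124]
t=1: [204, 241, 252, 206, 250]
t=2: [64, 47, 52, 63, 51]
t=3: [170, 162, 164, 170, 164]
t=4: [220, 224, 223, 220, 223]
t=5: [55, 53, 53, 55, 53]
t=6: [162, 161, 161, 162, 161]
t=7: [235, 236, 236, 235, 236]
t=8: [13, 13, 13, 13, 13]
t=9: [39, 39, 39, 39, 39]
t=10: [117, 117, 117, 117, 117]
t=11: [351, 351, 351, 351, 351]
t=12: [333, 333, 333, 333, 333]
t=13: [279, 279, 279, 279, 279]
t=14: [117, 117, 117, 117, 117]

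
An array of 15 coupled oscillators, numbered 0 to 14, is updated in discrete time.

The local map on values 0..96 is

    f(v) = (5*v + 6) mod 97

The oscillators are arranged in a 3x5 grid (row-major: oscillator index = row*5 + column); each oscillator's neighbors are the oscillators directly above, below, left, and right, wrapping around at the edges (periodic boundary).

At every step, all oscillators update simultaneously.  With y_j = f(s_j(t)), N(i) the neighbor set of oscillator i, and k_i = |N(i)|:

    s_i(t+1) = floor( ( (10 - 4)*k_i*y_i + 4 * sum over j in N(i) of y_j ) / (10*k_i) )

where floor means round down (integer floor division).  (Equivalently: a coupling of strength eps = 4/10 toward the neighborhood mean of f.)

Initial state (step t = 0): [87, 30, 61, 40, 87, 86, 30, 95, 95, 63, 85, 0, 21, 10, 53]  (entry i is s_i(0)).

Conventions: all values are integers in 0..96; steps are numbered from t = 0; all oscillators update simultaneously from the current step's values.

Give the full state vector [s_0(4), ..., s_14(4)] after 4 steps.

Simulating step by step:
t=0: [87, 30, 61, 40, 87, 86, 30, 95, 95, 63, 85, 0, 21, 10, 53]
t=1: [52, 49, 29, 29, 49, 47, 56, 74, 74, 45, 44, 21, 25, 53, 64]
t=2: [62, 57, 55, 59, 54, 51, 75, 77, 76, 44, 36, 29, 43, 67, 41]
t=3: [38, 25, 56, 37, 57, 63, 66, 31, 66, 45, 69, 53, 35, 44, 35]
t=4: [13, 42, 82, 73, 21, 32, 47, 65, 49, 38, 55, 68, 76, 49, 63]

Answer: [13, 42, 82, 73, 21, 32, 47, 65, 49, 38, 55, 68, 76, 49, 63]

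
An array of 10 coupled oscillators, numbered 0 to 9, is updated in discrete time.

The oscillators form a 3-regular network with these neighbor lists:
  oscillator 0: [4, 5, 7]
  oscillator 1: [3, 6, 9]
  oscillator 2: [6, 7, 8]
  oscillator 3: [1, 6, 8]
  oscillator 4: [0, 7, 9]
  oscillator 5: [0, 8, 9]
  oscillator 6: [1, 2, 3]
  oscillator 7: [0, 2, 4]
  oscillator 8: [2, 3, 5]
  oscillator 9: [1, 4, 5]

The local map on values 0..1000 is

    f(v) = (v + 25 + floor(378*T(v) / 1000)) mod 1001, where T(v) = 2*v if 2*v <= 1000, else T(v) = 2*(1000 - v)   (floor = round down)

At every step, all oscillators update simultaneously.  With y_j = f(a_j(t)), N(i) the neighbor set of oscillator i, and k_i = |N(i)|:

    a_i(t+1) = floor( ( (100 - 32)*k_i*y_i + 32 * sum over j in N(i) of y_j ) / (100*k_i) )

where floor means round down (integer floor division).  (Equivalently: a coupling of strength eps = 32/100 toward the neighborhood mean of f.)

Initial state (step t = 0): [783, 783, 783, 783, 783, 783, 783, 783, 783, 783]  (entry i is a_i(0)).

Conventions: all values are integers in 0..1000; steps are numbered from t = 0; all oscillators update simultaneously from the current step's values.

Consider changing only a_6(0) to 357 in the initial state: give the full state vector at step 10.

Answer: [813, 523, 530, 527, 525, 474, 811, 583, 304, 291]
Key observation: This trace re-runs the system from the modified initial state.

Derivation:
t=0: [783, 783, 783, 783, 783, 783, 357, 783, 783, 783]
t=1: [972, 937, 937, 937, 972, 972, 753, 972, 972, 972]
t=2: [17, 110, 111, 110, 17, 17, 658, 16, 15, 16]
t=3: [53, 277, 260, 277, 53, 53, 709, 70, 87, 70]
t=4: [121, 519, 463, 522, 124, 127, 808, 176, 238, 179]
t=5: [249, 854, 756, 865, 261, 277, 948, 367, 513, 379]
t=6: [491, 853, 825, 877, 522, 567, 321, 658, 879, 680]
t=7: [898, 942, 936, 950, 913, 926, 716, 936, 985, 943]
t=8: [681, 110, 110, 112, 109, 113, 652, 113, 16, 8]
t=9: [714, 276, 277, 279, 275, 262, 709, 298, 106, 96]
t=10: [813, 523, 530, 527, 525, 474, 811, 583, 304, 291]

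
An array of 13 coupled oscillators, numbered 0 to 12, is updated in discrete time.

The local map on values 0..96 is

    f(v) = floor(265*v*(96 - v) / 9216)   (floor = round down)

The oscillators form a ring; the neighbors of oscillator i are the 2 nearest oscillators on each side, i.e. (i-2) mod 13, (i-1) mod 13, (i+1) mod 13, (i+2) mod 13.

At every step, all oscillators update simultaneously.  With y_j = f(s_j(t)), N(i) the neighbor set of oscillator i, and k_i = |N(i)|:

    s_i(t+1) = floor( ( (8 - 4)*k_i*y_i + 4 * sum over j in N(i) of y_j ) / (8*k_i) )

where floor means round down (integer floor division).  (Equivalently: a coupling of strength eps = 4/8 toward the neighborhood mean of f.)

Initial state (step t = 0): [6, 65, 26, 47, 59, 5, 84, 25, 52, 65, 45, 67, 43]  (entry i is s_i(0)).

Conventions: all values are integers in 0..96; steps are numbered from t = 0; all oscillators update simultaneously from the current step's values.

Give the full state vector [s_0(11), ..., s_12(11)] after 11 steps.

Simulating step by step:
t=0: [6, 65, 26, 47, 59, 5, 84, 25, 52, 65, 45, 67, 43]
t=1: [36, 53, 51, 56, 50, 32, 37, 45, 57, 58, 62, 52, 56]
t=2: [63, 64, 64, 63, 64, 61, 62, 63, 62, 63, 61, 63, 63]
t=3: [58, 58, 58, 58, 58, 60, 59, 59, 59, 59, 60, 59, 59]
t=4: [62, 62, 63, 62, 62, 62, 62, 62, 62, 62, 62, 62, 62]
t=5: [59, 59, 59, 59, 59, 60, 60, 60, 60, 60, 60, 60, 60]
t=6: [62, 62, 62, 62, 62, 62, 62, 62, 62, 62, 62, 62, 62]
t=7: [60, 60, 60, 60, 60, 60, 60, 60, 60, 60, 60, 60, 60]
t=8: [62, 62, 62, 62, 62, 62, 62, 62, 62, 62, 62, 62, 62]
t=9: [60, 60, 60, 60, 60, 60, 60, 60, 60, 60, 60, 60, 60]
t=10: [62, 62, 62, 62, 62, 62, 62, 62, 62, 62, 62, 62, 62]
t=11: [60, 60, 60, 60, 60, 60, 60, 60, 60, 60, 60, 60, 60]

Answer: [60, 60, 60, 60, 60, 60, 60, 60, 60, 60, 60, 60, 60]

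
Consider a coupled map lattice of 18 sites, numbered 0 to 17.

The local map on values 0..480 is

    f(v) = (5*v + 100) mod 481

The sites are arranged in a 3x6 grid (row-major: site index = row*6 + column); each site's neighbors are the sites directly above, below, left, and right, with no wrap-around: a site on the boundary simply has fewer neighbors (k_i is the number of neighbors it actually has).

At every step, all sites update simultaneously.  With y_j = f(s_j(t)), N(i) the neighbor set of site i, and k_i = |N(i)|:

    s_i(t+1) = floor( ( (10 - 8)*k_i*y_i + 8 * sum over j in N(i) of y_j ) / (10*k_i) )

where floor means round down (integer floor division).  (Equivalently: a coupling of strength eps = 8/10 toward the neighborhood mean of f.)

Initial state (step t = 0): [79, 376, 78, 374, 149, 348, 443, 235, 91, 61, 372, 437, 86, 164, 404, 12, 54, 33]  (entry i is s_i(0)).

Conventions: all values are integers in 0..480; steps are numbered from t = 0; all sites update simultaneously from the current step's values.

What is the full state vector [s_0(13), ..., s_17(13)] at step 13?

Answer: [276, 187, 205, 266, 344, 316, 196, 180, 197, 240, 216, 303, 258, 174, 209, 203, 250, 133]

Derivation:
t=0: [79, 376, 78, 374, 149, 348, 443, 235, 91, 61, 372, 437, 86, 164, 404, 12, 54, 33]
t=1: [181, 100, 48, 216, 200, 369, 178, 254, 199, 144, 307, 258, 341, 236, 218, 290, 196, 345]
t=2: [67, 234, 193, 261, 142, 230, 222, 201, 289, 197, 243, 244, 210, 329, 194, 204, 205, 294]
t=3: [309, 243, 248, 236, 354, 332, 253, 220, 115, 235, 265, 276, 257, 177, 171, 136, 202, 233]
t=4: [342, 288, 306, 361, 378, 249, 310, 242, 319, 317, 277, 296, 255, 307, 232, 309, 313, 134]
t=5: [195, 259, 253, 224, 249, 157, 342, 219, 265, 240, 141, 217, 242, 320, 231, 243, 186, 201]
t=6: [342, 286, 388, 351, 339, 323, 258, 350, 346, 347, 267, 276, 319, 284, 344, 257, 232, 145]
t=7: [279, 254, 259, 311, 378, 210, 359, 277, 335, 417, 310, 297, 252, 291, 311, 369, 390, 202]
t=8: [354, 222, 340, 245, 175, 120, 221, 269, 256, 206, 160, 173, 305, 196, 166, 163, 125, 136]
t=9: [281, 259, 345, 216, 269, 50, 211, 205, 278, 360, 169, 250, 180, 192, 348, 316, 356, 158]
t=10: [262, 248, 262, 267, 275, 226, 108, 186, 289, 284, 349, 403, 124, 179, 181, 391, 383, 411]
t=11: [304, 332, 343, 243, 311, 142, 233, 148, 147, 237, 158, 278, 124, 99, 79, 82, 221, 159]
t=12: [283, 305, 347, 312, 333, 169, 267, 289, 284, 293, 246, 316, 214, 186, 135, 160, 275, 198]
t=13: [276, 187, 205, 266, 344, 316, 196, 180, 197, 240, 216, 303, 258, 174, 209, 203, 250, 133]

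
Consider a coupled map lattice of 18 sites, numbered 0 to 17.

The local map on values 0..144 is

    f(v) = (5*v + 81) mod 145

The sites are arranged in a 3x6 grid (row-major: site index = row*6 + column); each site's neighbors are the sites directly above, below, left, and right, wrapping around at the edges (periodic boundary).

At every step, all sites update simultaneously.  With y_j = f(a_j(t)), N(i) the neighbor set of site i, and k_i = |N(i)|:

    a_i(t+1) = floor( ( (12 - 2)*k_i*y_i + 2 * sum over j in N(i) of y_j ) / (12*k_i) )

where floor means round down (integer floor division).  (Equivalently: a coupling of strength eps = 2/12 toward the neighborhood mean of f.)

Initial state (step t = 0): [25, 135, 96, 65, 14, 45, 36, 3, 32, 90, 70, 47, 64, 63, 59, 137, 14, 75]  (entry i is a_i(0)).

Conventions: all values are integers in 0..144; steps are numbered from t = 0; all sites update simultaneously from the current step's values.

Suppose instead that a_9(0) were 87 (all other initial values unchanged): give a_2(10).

Answer: a_2(10) = 125
Key observation: This trace re-runs the system from the modified initial state.

Derivation:
t=0: [25, 135, 96, 65, 14, 45, 36, 3, 32, 87, 70, 47, 64, 63, 59, 137, 14, 75]
t=1: [62, 42, 118, 107, 16, 18, 108, 94, 96, 83, 122, 33, 105, 101, 87, 46, 13, 24]
t=2: [88, 13, 86, 37, 20, 33, 48, 103, 119, 63, 99, 93, 30, 14, 77, 24, 9, 53]
t=3: [80, 8, 73, 112, 50, 96, 38, 18, 89, 105, 133, 106, 79, 10, 35, 62, 117, 64]
t=4: [55, 109, 25, 58, 46, 114, 111, 41, 83, 33, 25, 41, 51, 121, 106, 96, 83, 104]
t=5: [64, 53, 59, 80, 28, 69, 63, 128, 64, 97, 64, 126, 48, 99, 40, 116, 60, 30]
t=6: [106, 66, 86, 53, 79, 130, 105, 134, 113, 123, 110, 127, 44, 132, 130, 84, 90, 87]
t=7: [32, 107, 73, 59, 42, 17, 30, 31, 64, 106, 58, 120, 15, 20, 14, 66, 89, 77]
t=8: [86, 39, 19, 78, 12, 27, 84, 87, 98, 42, 76, 93, 19, 36, 16, 109, 85, 35]
t=9: [75, 121, 39, 39, 126, 77, 67, 86, 118, 11, 35, 103, 41, 107, 27, 43, 72, 104]
t=10: [34, 99, 125, 126, 120, 33, 115, 78, 93, 127, 104, 25, 126, 46, 70, 19, 16, 25]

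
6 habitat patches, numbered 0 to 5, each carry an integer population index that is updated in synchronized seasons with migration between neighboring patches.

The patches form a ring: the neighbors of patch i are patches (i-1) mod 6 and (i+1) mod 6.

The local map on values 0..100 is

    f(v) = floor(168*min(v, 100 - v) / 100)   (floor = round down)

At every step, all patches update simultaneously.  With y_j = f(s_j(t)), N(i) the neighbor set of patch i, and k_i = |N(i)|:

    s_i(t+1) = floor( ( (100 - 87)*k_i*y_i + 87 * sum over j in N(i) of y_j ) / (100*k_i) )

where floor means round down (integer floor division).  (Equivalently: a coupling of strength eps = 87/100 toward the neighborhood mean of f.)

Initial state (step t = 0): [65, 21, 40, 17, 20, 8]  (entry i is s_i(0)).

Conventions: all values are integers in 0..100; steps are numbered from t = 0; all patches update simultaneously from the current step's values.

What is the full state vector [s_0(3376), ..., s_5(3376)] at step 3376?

Simulating step by step:
t=0: [65, 21, 40, 17, 20, 8]
t=1: [28, 58, 36, 47, 22, 41]
t=2: [66, 55, 72, 51, 68, 44]
t=3: [71, 54, 74, 54, 74, 57]
t=4: [71, 49, 72, 47, 70, 48]
t=5: [76, 51, 75, 52, 75, 53]
t=6: [74, 46, 75, 46, 74, 45]
t=7: [71, 46, 72, 46, 71, 47]
t=8: [73, 51, 73, 51, 73, 51]
t=9: [77, 49, 77, 49, 77, 49]
t=10: [76, 43, 76, 43, 76, 43]
t=11: [67, 44, 67, 44, 67, 44]
t=12: [70, 57, 70, 57, 70, 57]
t=13: [69, 52, 69, 52, 69, 52]
t=14: [76, 55, 76, 55, 76, 55]
t=15: [70, 44, 70, 44, 70, 44]
t=16: [70, 52, 70, 52, 70, 52]
t=17: [76, 53, 76, 53, 76, 53]
t=18: [73, 44, 73, 44, 73, 44]
t=19: [69, 48, 69, 48, 69, 48]
t=20: [76, 55, 76, 55, 76, 55]

Answer: [70, 52, 70, 52, 70, 52]
Key observation: The state at step 14, [76, 55, 76, 55, 76, 55], reappears at step 20: the system is in a cycle of period 6 from step 14 on.  Therefore the state at step 3376 equals the state at step 14 + ((3376 - 14) mod 6) = 16, which is [70, 52, 70, 52, 70, 52].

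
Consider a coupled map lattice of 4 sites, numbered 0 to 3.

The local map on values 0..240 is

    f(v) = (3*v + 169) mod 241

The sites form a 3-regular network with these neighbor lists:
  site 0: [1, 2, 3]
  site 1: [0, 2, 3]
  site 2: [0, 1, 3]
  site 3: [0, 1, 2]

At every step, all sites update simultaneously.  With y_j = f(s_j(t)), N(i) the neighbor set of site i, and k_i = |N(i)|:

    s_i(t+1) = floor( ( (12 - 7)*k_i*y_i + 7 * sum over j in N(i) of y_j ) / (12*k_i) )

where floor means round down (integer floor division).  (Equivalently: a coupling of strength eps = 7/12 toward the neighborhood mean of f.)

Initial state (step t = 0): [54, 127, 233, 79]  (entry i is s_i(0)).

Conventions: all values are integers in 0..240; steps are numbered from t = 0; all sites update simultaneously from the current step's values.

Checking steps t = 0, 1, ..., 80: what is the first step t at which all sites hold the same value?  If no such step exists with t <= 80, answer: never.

Simulating step by step:
t=0: [54, 127, 233, 79]  (not all equal)
t=1: [111, 106, 123, 127]  (not all equal)
t=2: [33, 30, 41, 44]  (not all equal)
t=3: [36, 34, 41, 43]  (not all equal)
t=4: [41, 40, 45, 46]  (not all equal)
t=5: [55, 55, 58, 59]  (not all equal)
t=6: [97, 97, 99, 99]  (not all equal)
t=7: [221, 221, 222, 222]  (not all equal)
t=8: [110, 110, 110, 110]  (all equal)

Answer: 8
Key observation: Synchronization is absorbing here: once all sites are equal they stay equal, and step 8 is the first all-equal step.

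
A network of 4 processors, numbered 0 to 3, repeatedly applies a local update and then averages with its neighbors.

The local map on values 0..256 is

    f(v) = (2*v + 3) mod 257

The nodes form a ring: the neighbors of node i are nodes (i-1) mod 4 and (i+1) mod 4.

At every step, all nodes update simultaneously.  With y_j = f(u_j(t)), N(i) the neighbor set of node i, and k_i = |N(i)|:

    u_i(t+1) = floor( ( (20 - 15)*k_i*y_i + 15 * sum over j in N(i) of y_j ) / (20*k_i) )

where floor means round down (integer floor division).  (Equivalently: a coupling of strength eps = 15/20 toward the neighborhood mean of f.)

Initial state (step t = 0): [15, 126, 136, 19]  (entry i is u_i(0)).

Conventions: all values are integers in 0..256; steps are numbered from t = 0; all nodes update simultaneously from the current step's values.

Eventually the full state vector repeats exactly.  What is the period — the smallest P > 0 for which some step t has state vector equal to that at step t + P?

Simulating step by step:
t=0: [15, 126, 136, 19]
t=1: [119, 82, 115, 29]
t=2: [145, 219, 143, 193]
t=3: [127, 71, 126, 58]
t=4: [99, 131, 162, 125]
t=5: [148, 103, 115, 164]
t=6: [116, 155, 164, 121]
t=7: [171, 129, 131, 177]
t=8: [61, 37, 41, 61]
t=9: [107, 98, 97, 110]
t=10: [212, 205, 207, 211]
t=11: [164, 162, 161, 165]
t=12: [73, 70, 71, 72]
t=13: [146, 146, 145, 147]
t=14: [38, 37, 38, 37]
t=15: [77, 78, 77, 78]
t=16: [158, 157, 158, 157]
t=17: [60, 61, 60, 61]
t=18: [124, 123, 124, 123]
t=19: [249, 250, 249, 250]
t=20: [245, 244, 245, 244]
t=21: [234, 235, 234, 235]
t=22: [215, 214, 215, 214]
t=23: [174, 175, 174, 175]
t=24: [95, 94, 95, 94]
t=25: [191, 192, 191, 192]
t=26: [129, 128, 129, 128]
t=27: [2, 3, 2, 3]
t=28: [8, 7, 8, 7]
t=29: [17, 18, 17, 18]
t=30: [38, 37, 38, 37]

Answer: 16
Key observation: The state at step 14, [38, 37, 38, 37], reappears at step 30 — and no state repeats earlier — so the cycle the system enters has period 16.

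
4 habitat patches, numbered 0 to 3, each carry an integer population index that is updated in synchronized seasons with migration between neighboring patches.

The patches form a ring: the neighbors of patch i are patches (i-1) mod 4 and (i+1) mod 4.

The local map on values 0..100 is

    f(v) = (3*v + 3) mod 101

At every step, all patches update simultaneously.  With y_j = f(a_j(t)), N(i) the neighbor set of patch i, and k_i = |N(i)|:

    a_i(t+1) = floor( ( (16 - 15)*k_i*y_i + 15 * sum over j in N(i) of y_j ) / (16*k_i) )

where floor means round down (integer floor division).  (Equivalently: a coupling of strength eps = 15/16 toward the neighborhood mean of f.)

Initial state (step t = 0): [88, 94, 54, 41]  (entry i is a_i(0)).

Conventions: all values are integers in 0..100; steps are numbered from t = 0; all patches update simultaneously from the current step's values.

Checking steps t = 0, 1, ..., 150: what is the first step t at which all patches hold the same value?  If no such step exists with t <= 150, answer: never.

Simulating step by step:
t=0: [88, 94, 54, 41]  (not all equal)
t=1: [54, 65, 54, 62]  (not all equal)
t=2: [90, 66, 90, 65]  (not all equal)
t=3: [96, 72, 96, 72]  (not all equal)
t=4: [21, 84, 21, 84]  (not all equal)
t=5: [53, 65, 53, 65]  (not all equal)
t=6: [94, 63, 94, 63]  (not all equal)
t=7: [90, 83, 90, 83]  (not all equal)
t=8: [51, 69, 51, 69]  (not all equal)
t=9: [10, 52, 10, 52]  (not all equal)
t=10: [56, 34, 56, 34]  (not all equal)
t=11: [8, 65, 8, 65]  (not all equal)
t=12: [92, 31, 92, 31]  (not all equal)
t=13: [94, 78, 94, 78]  (not all equal)
t=14: [38, 80, 38, 80]  (not all equal)
t=15: [39, 17, 39, 17]  (not all equal)
t=16: [51, 21, 51, 21]  (not all equal)
t=17: [65, 55, 65, 55]  (not all equal)
t=18: [68, 95, 68, 95]  (not all equal)
t=19: [80, 10, 80, 10]  (not all equal)
t=20: [33, 40, 33, 40]  (not all equal)
t=21: [20, 2, 20, 2]  (not all equal)
t=22: [12, 59, 12, 59]  (not all equal)
t=23: [76, 41, 76, 41]  (not all equal)
t=24: [25, 28, 25, 28]  (not all equal)
t=25: [86, 78, 86, 78]  (not all equal)
t=26: [36, 57, 36, 57]  (not all equal)
t=27: [69, 13, 69, 13]  (not all equal)
t=28: [39, 10, 39, 10]  (not all equal)
t=29: [32, 19, 32, 19]  (not all equal)
t=30: [62, 96, 62, 96]  (not all equal)
t=31: [88, 88, 88, 88]  (all equal)

Answer: 31
Key observation: Synchronization is absorbing here: once all patches are equal they stay equal, and step 31 is the first all-equal step.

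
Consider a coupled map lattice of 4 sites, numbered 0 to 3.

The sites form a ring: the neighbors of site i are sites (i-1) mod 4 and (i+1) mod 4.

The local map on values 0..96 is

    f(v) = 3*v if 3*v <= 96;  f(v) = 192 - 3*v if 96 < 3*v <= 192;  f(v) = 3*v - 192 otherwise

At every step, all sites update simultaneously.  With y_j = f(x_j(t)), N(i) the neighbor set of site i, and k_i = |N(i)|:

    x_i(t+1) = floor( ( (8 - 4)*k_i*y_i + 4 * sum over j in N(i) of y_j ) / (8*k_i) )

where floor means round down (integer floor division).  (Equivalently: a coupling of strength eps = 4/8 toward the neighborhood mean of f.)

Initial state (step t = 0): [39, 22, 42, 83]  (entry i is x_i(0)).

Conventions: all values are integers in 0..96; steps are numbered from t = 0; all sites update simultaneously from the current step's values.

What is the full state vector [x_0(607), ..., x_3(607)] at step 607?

Answer: [75, 75, 69, 69]
Key observation: The state at step 16, [30, 30, 12, 12], reappears at step 22: the system is in a cycle of period 6 from step 16 on.  Therefore the state at step 607 equals the state at step 16 + ((607 - 16) mod 6) = 19, which is [75, 75, 69, 69].

Derivation:
t=0: [39, 22, 42, 83]
t=1: [68, 68, 63, 63]
t=2: [9, 9, 5, 5]
t=3: [24, 24, 18, 18]
t=4: [67, 67, 58, 58]
t=5: [11, 11, 15, 15]
t=6: [36, 36, 42, 42]
t=7: [79, 79, 70, 70]
t=8: [38, 38, 24, 24]
t=9: [76, 76, 73, 73]
t=10: [33, 33, 29, 29]
t=11: [91, 91, 88, 88]
t=12: [78, 78, 74, 74]
t=13: [39, 39, 33, 33]
t=14: [79, 79, 88, 88]
t=15: [51, 51, 65, 65]
t=16: [30, 30, 12, 12]
t=17: [76, 76, 49, 49]
t=18: [38, 38, 42, 42]
t=19: [75, 75, 69, 69]
t=20: [28, 28, 19, 19]
t=21: [77, 77, 63, 63]
t=22: [30, 30, 12, 12]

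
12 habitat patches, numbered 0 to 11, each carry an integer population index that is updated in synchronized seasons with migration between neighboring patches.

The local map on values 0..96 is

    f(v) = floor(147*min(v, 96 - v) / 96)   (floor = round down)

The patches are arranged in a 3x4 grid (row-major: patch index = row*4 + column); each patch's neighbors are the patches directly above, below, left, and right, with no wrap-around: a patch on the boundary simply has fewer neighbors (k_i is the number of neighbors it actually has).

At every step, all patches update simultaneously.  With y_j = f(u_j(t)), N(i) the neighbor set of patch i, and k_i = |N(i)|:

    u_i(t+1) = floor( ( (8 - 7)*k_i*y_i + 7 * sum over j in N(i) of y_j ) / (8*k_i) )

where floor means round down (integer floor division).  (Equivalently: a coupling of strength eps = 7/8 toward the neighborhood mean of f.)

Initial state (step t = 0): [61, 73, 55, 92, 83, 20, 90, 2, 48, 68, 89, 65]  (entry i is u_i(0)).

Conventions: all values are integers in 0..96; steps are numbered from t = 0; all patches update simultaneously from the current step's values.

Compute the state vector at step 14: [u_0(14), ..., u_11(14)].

Answer: [46, 51, 62, 66, 46, 51, 61, 68, 46, 52, 61, 67]

Derivation:
t=0: [61, 73, 55, 92, 83, 20, 90, 2, 48, 68, 89, 65]
t=1: [30, 46, 22, 29, 47, 26, 24, 18, 35, 38, 29, 11]
t=2: [67, 42, 47, 31, 48, 56, 35, 31, 63, 46, 37, 33]
t=3: [65, 59, 56, 57, 54, 64, 58, 49, 68, 57, 57, 51]
t=4: [58, 52, 58, 65, 48, 57, 59, 62, 59, 51, 61, 65]
t=5: [68, 59, 56, 54, 59, 65, 55, 50, 68, 57, 56, 51]
t=6: [54, 50, 60, 65, 45, 56, 60, 65, 55, 51, 62, 65]
t=7: [68, 61, 57, 50, 63, 64, 53, 49, 67, 59, 56, 49]
t=8: [50, 50, 62, 65, 45, 55, 60, 68, 51, 51, 63, 66]
t=9: [69, 62, 56, 47, 66, 64, 51, 48, 68, 61, 55, 45]
t=10: [47, 50, 63, 67, 44, 53, 62, 69, 48, 51, 62, 67]
t=11: [68, 63, 54, 45, 69, 64, 52, 45, 68, 63, 54, 46]
t=12: [45, 51, 61, 66, 43, 51, 61, 68, 45, 51, 62, 66]
t=13: [66, 63, 55, 47, 67, 64, 53, 46, 66, 63, 54, 46]
t=14: [46, 51, 62, 66, 46, 51, 61, 68, 46, 52, 61, 67]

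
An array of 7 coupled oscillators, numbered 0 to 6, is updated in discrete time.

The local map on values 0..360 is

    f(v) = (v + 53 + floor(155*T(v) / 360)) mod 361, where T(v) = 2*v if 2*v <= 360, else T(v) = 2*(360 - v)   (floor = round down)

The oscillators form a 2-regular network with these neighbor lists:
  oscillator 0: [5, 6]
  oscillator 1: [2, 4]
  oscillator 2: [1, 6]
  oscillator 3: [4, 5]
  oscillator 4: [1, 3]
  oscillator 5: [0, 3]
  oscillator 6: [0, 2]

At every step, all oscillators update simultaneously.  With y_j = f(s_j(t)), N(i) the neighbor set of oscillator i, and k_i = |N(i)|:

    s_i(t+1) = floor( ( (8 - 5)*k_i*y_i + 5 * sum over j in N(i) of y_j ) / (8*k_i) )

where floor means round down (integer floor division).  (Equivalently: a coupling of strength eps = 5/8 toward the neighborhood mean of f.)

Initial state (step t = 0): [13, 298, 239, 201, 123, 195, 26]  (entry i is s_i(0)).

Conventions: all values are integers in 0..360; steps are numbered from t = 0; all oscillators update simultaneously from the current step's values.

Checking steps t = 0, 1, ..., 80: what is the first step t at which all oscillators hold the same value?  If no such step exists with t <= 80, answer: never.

Simulating step by step:
t=0: [13, 298, 239, 201, 123, 195, 26]  (not all equal)
t=1: [69, 114, 58, 107, 127, 44, 72]  (not all equal)
t=2: [168, 239, 201, 226, 269, 185, 176]  (not all equal)
t=3: [15, 34, 27, 33, 35, 21, 17]  (not all equal)
t=4: [85, 112, 101, 108, 116, 95, 88]  (not all equal)
t=5: [218, 256, 239, 250, 261, 231, 221]  (not all equal)
t=6: [32, 36, 34, 36, 37, 34, 32]  (not all equal)
t=7: [113, 119, 116, 119, 120, 116, 113]  (not all equal)
t=8: [264, 272, 268, 272, 274, 268, 264]  (not all equal)
t=9: [38, 39, 38, 39, 39, 38, 38]  (not all equal)
t=10: [123, 124, 123, 124, 125, 123, 123]  (not all equal)
t=11: [281, 283, 281, 283, 283, 281, 281]  (not all equal)
t=12: [41, 41, 41, 41, 41, 41, 41]  (all equal)

Answer: 12
Key observation: Synchronization is absorbing here: once all oscillators are equal they stay equal, and step 12 is the first all-equal step.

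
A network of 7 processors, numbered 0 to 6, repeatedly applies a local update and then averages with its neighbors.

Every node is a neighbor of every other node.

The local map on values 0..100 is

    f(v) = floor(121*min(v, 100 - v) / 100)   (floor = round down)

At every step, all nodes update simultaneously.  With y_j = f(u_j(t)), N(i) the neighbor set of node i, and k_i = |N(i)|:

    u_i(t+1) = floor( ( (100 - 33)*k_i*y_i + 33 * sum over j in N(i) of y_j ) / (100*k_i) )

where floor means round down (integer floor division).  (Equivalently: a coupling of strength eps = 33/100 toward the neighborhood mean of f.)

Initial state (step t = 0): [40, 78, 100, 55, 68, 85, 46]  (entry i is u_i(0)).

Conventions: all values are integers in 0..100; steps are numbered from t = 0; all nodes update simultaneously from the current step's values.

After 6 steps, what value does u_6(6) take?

Simulating step by step:
t=0: [40, 78, 100, 55, 68, 85, 46]
t=1: [42, 29, 13, 46, 36, 24, 46]
t=2: [46, 37, 24, 49, 41, 33, 49]
t=3: [52, 45, 36, 54, 48, 42, 54]
t=4: [56, 53, 46, 54, 56, 51, 54]
t=5: [53, 55, 55, 55, 53, 57, 55]
t=6: [55, 54, 54, 54, 55, 52, 54]

Answer: u_6(6) = 54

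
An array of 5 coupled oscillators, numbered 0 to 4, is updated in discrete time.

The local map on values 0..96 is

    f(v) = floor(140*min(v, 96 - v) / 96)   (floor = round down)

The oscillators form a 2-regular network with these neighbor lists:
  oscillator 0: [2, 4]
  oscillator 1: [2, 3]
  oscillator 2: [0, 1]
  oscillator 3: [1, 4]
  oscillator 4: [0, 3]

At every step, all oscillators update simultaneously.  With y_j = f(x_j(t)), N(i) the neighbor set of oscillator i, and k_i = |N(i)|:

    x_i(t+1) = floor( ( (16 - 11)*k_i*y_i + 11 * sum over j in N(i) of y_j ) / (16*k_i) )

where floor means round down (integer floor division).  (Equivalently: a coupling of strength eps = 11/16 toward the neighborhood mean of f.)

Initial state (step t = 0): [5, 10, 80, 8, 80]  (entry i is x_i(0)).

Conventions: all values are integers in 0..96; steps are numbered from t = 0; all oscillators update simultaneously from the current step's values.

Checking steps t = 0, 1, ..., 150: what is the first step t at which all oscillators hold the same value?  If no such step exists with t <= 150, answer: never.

Answer: 5
Key observation: Synchronization is absorbing here: once all oscillators are equal they stay equal, and step 5 is the first all-equal step.

Derivation:
t=0: [5, 10, 80, 8, 80]  (not all equal)
t=1: [18, 16, 14, 16, 13]  (not all equal)
t=2: [21, 21, 23, 21, 22]  (not all equal)
t=3: [31, 31, 30, 30, 30]  (not all equal)
t=4: [43, 43, 44, 43, 43]  (not all equal)
t=5: [62, 62, 62, 62, 62]  (all equal)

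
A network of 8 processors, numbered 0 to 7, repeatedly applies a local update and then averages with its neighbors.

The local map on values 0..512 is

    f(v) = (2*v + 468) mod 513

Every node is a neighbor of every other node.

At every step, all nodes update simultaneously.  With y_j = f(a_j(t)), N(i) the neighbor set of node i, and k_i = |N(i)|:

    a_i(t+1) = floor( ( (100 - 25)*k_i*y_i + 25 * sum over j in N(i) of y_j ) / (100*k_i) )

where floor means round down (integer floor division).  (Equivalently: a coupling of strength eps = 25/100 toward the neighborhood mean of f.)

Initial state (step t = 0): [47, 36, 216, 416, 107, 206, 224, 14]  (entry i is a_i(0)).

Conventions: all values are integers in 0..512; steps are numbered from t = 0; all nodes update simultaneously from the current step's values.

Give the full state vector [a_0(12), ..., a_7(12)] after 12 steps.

Simulating step by step:
t=0: [47, 36, 216, 416, 107, 206, 224, 14]
t=1: [112, 96, 354, 273, 198, 339, 365, 431]
t=2: [196, 173, 175, 426, 319, 154, 191, 285]
t=3: [317, 284, 287, 279, 126, 257, 309, 77]
t=4: [88, 40, 45, 33, 181, 368, 76, 111]
t=5: [129, 61, 68, 51, 262, 163, 112, 162]
t=6: [211, 114, 124, 99, 401, 259, 187, 258]
t=7: [356, 217, 231, 196, 261, 424, 321, 423]
t=8: [197, 365, 385, 335, 428, 294, 147, 293]
t=9: [301, 174, 203, 131, 264, 73, 229, 71]
t=10: [103, 288, 329, 227, 417, 144, 367, 141]
t=11: [172, 70, 129, 350, 255, 231, 183, 227]
t=12: [297, 152, 236, 185, 416, 382, 313, 376]

Answer: [297, 152, 236, 185, 416, 382, 313, 376]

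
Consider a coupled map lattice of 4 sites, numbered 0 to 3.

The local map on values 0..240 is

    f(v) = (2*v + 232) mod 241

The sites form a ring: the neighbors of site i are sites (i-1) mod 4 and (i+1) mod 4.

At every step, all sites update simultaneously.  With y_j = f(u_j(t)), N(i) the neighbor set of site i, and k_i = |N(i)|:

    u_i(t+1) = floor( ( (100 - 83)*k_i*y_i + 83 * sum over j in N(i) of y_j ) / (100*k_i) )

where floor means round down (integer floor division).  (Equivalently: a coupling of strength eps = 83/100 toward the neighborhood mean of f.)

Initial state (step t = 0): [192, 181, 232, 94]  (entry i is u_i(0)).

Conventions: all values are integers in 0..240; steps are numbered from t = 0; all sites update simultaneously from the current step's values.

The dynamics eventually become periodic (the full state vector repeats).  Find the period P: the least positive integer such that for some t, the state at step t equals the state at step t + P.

Simulating step by step:
t=0: [192, 181, 232, 94]
t=1: [143, 163, 157, 174]
t=2: [78, 54, 83, 58]
t=3: [110, 142, 112, 144]
t=4: [65, 182, 66, 183]
t=5: [116, 120, 116, 120]
t=6: [229, 224, 229, 224]
t=7: [199, 206, 199, 206]
t=8: [159, 150, 159, 150]
t=9: [53, 64, 53, 64]
t=10: [115, 100, 115, 100]
t=11: [196, 215, 196, 215]
t=12: [173, 148, 173, 148]
t=13: [54, 87, 54, 87]
t=14: [153, 110, 153, 110]
t=15: [184, 82, 184, 82]
t=16: [148, 124, 148, 124]
t=17: [206, 78, 206, 78]
t=18: [149, 159, 149, 159]
t=19: [64, 51, 64, 51]
t=20: [97, 114, 97, 114]
t=21: [213, 190, 213, 190]
t=22: [137, 168, 137, 168]
t=23: [75, 34, 75, 34]
t=24: [72, 127, 72, 127]
t=25: [26, 112, 26, 112]
t=26: [185, 72, 185, 72]
t=27: [132, 122, 132, 122]
t=28: [197, 51, 197, 51]
t=29: [101, 135, 101, 135]
t=30: [49, 163, 49, 163]
t=31: [78, 86, 78, 86]
t=32: [160, 149, 160, 149]
t=33: [51, 66, 51, 66]
t=34: [117, 98, 117, 98]
t=35: [193, 218, 193, 218]
t=36: [177, 144, 177, 144]
t=37: [49, 92, 49, 92]
t=38: [160, 103, 160, 103]
t=39: [175, 91, 175, 91]
t=40: [160, 112, 160, 112]
t=41: [190, 94, 190, 94]
t=42: [170, 138, 170, 138]
t=43: [36, 79, 36, 79]
t=44: [134, 77, 134, 77]
t=45: [123, 39, 123, 39]
t=46: [97, 208, 97, 208]
t=47: [169, 181, 169, 181]
t=48: [107, 92, 107, 92]
t=49: [180, 199, 180, 199]
t=50: [141, 116, 141, 116]
t=51: [190, 64, 190, 64]
t=52: [120, 128, 120, 128]
t=53: [44, 192, 44, 192]
t=54: [124, 88, 124, 88]
t=55: [179, 226, 179, 226]
t=56: [186, 123, 186, 123]
t=57: [217, 141, 217, 141]
t=58: [57, 158, 57, 158]
t=59: [72, 98, 72, 98]
t=60: [178, 143, 178, 143]
t=61: [47, 94, 47, 94]
t=62: [163, 100, 163, 100]
t=63: [171, 95, 171, 95]
t=64: [165, 107, 165, 107]
t=65: [183, 101, 183, 101]
t=66: [179, 129, 179, 129]
t=67: [25, 91, 25, 91]
t=68: [150, 63, 150, 63]
t=69: [105, 61, 105, 61]
t=70: [127, 186, 127, 186]
t=71: [101, 24, 101, 24]
t=72: [65, 166, 65, 166]
t=73: [88, 114, 88, 114]
t=74: [210, 175, 210, 175]
t=75: [111, 158, 111, 158]
t=76: [90, 188, 90, 188]
t=77: [133, 163, 133, 163]
t=78: [65, 26, 65, 26]
t=79: [56, 107, 56, 107]
t=80: [187, 120, 187, 120]
t=81: [212, 142, 212, 142]
t=82: [57, 150, 57, 150]
t=83: [59, 95, 59, 95]
t=84: [168, 121, 168, 121]
t=85: [208, 110, 208, 110]
t=86: [203, 173, 203, 173]
t=87: [106, 145, 106, 145]
t=88: [67, 175, 67, 175]
t=89: [104, 120, 104, 120]
t=90: [225, 204, 225, 204]
t=91: [165, 192, 165, 192]
t=92: [124, 89, 124, 89]
t=93: [180, 227, 180, 227]
t=94: [188, 125, 188, 125]
t=95: [21, 104, 21, 104]
t=96: [170, 61, 170, 61]
t=97: [109, 93, 109, 93]
t=98: [182, 203, 182, 203]
t=99: [148, 121, 148, 121]
t=100: [201, 77, 201, 77]
t=101: [146, 150, 146, 150]
t=102: [48, 43, 48, 43]
t=103: [78, 85, 78, 85]
t=104: [158, 149, 158, 149]
t=105: [51, 62, 51, 62]
t=106: [111, 96, 111, 96]
t=107: [188, 207, 188, 207]
t=108: [157, 132, 157, 132]
t=109: [22, 55, 22, 55]
t=110: [89, 46, 89, 46]
t=111: [97, 154, 97, 154]
t=112: [79, 163, 79, 163]
t=113: [88, 136, 88, 136]
t=114: [46, 142, 46, 142]
t=115: [42, 74, 42, 74]
t=116: [128, 85, 128, 85]
t=117: [134, 32, 134, 32]
t=118: [48, 24, 48, 24]
t=119: [47, 78, 47, 78]
t=120: [136, 95, 136, 95]
t=121: [153, 49, 153, 49]
t=122: [83, 61, 83, 61]
t=123: [120, 149, 120, 149]
t=124: [79, 199, 79, 199]
t=125: [148, 148, 148, 148]
t=126: [46, 46, 46, 46]
t=127: [83, 83, 83, 83]
t=128: [157, 157, 157, 157]
t=129: [64, 64, 64, 64]
t=130: [119, 119, 119, 119]
t=131: [229, 229, 229, 229]
t=132: [208, 208, 208, 208]
t=133: [166, 166, 166, 166]
t=134: [82, 82, 82, 82]
t=135: [155, 155, 155, 155]
t=136: [60, 60, 60, 60]
t=137: [111, 111, 111, 111]
t=138: [213, 213, 213, 213]
t=139: [176, 176, 176, 176]
t=140: [102, 102, 102, 102]
t=141: [195, 195, 195, 195]
t=142: [140, 140, 140, 140]
t=143: [30, 30, 30, 30]
t=144: [51, 51, 51, 51]
t=145: [93, 93, 93, 93]
t=146: [177, 177, 177, 177]
t=147: [104, 104, 104, 104]
t=148: [199, 199, 199, 199]
t=149: [148, 148, 148, 148]

Answer: 24
Key observation: The state at step 125, [148, 148, 148, 148], reappears at step 149 — and no state repeats earlier — so the cycle the system enters has period 24.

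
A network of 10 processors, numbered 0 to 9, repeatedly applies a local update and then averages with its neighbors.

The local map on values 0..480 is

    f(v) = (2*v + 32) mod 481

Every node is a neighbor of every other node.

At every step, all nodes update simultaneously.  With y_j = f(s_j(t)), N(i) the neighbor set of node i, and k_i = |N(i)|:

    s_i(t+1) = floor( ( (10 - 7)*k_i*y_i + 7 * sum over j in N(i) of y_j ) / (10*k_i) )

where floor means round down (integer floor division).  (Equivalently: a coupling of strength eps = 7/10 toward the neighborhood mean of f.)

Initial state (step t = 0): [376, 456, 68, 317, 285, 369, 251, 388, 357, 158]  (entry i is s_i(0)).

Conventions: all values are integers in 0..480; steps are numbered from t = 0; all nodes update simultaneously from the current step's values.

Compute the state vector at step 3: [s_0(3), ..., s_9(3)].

Answer: [325, 332, 319, 320, 364, 324, 361, 326, 323, 327]

Derivation:
t=0: [376, 456, 68, 317, 285, 369, 251, 388, 357, 158]
t=1: [263, 299, 233, 237, 223, 260, 207, 268, 255, 273]
t=2: [134, 150, 121, 122, 223, 133, 216, 136, 130, 138]
t=3: [325, 332, 319, 320, 364, 324, 361, 326, 323, 327]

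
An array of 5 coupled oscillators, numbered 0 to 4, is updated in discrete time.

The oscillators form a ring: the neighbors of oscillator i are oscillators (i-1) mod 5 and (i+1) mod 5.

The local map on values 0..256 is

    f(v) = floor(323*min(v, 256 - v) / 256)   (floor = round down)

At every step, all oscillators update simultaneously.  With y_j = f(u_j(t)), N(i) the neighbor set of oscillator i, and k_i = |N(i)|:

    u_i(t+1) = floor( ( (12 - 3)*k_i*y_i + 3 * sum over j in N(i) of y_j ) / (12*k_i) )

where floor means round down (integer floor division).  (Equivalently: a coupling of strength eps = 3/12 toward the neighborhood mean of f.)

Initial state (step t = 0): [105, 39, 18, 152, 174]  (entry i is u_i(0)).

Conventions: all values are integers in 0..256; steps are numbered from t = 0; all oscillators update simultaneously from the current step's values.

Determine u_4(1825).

Simulating step by step:
t=0: [105, 39, 18, 152, 174]
t=1: [118, 56, 39, 113, 110]
t=2: [137, 77, 63, 129, 139]
t=3: [143, 101, 91, 148, 149]
t=4: [139, 127, 118, 133, 136]
t=5: [149, 156, 150, 153, 151]
t=6: [133, 128, 131, 129, 132]
t=7: [155, 159, 157, 159, 156]
t=8: [126, 122, 123, 122, 125]
t=9: [157, 153, 154, 153, 156]
t=10: [124, 128, 128, 128, 126]
t=11: [156, 160, 161, 160, 158]
t=12: [125, 121, 119, 121, 123]
t=13: [156, 152, 150, 152, 154]
t=14: [126, 130, 132, 130, 128]
t=15: [158, 157, 156, 158, 160]
t=16: [122, 124, 125, 123, 121]
t=17: [153, 155, 156, 154, 152]
t=18: [129, 127, 126, 128, 130]
t=19: [159, 159, 158, 160, 158]
t=20: [122, 122, 122, 121, 122]
t=21: [153, 153, 152, 152, 152]
t=22: [129, 129, 130, 131, 130]
t=23: [159, 159, 158, 157, 158]
t=24: [122, 122, 123, 123, 123]
t=25: [153, 153, 154, 155, 154]
t=26: [128, 128, 128, 127, 128]
t=27: [161, 161, 160, 160, 160]
t=28: [119, 119, 120, 121, 120]
t=29: [150, 150, 151, 151, 151]
t=30: [132, 132, 132, 132, 132]
t=31: [156, 156, 156, 156, 156]
t=32: [126, 126, 126, 126, 126]
t=33: [158, 158, 158, 158, 158]
t=34: [123, 123, 123, 123, 123]
t=35: [155, 155, 155, 155, 155]
t=36: [127, 127, 127, 127, 127]
t=37: [160, 160, 160, 160, 160]
t=38: [121, 121, 121, 121, 121]
t=39: [152, 152, 152, 152, 152]
t=40: [131, 131, 131, 131, 131]
t=41: [157, 157, 157, 157, 157]
t=42: [124, 124, 124, 124, 124]
t=43: [156, 156, 156, 156, 156]

Answer: u_4(1825) = 160
Key observation: The state at step 31, [156, 156, 156, 156, 156], reappears at step 43: the system is in a cycle of period 12 from step 31 on.  Therefore the state at step 1825 equals the state at step 31 + ((1825 - 31) mod 12) = 37, which is [160, 160, 160, 160, 160].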